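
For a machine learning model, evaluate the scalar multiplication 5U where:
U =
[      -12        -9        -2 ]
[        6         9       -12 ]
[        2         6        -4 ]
5U =
[      -60       -45       -10 ]
[       30        45       -60 ]
[       10        30       -20 ]

Scalar multiplication is elementwise: (5U)[i][j] = 5 * U[i][j].
  (5U)[0][0] = 5 * (-12) = -60
  (5U)[0][1] = 5 * (-9) = -45
  (5U)[0][2] = 5 * (-2) = -10
  (5U)[1][0] = 5 * (6) = 30
  (5U)[1][1] = 5 * (9) = 45
  (5U)[1][2] = 5 * (-12) = -60
  (5U)[2][0] = 5 * (2) = 10
  (5U)[2][1] = 5 * (6) = 30
  (5U)[2][2] = 5 * (-4) = -20
5U =
[      -60       -45       -10 ]
[       30        45       -60 ]
[       10        30       -20 ]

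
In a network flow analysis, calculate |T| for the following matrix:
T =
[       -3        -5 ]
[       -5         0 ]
det(T) = -25

For a 2×2 matrix [[a, b], [c, d]], det = a*d - b*c.
det(T) = (-3)*(0) - (-5)*(-5) = 0 - 25 = -25.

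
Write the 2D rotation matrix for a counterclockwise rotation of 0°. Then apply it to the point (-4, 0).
R = [[1, 0], [0, 1]]; R·(-4, 0) = (-4, 0)

Rotation matrix formula: R(θ) = [[cos θ, -sin θ], [sin θ, cos θ]]
For θ = 0°:
cos(0°) = 1
sin(0°) = 0
R = [[1, 0], [0, 1]]
Apply to (-4, 0): [1·-4 + (0)·0, 0·-4 + 1·0] = (-4, 0)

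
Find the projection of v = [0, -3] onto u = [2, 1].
[-6/5, -3/5]

The projection of v onto u is proj_u(v) = ((v·u) / (u·u)) · u.
v·u = (0)*(2) + (-3)*(1) = -3.
u·u = (2)*(2) + (1)*(1) = 5.
coefficient = -3 / 5 = -3/5.
proj_u(v) = -3/5 · [2, 1] = [-6/5, -3/5].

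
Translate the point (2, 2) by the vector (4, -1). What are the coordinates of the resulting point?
(6, 1)

Translation by (4, -1):
x' = 2 + 4 = 6
y' = 2 + -1 = 1
Homogeneous matrix: [[1, 0, 4], [0, 1, -1], [0, 0, 1]]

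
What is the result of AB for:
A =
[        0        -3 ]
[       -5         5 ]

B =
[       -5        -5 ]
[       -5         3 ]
AB =
[       15        -9 ]
[        0        40 ]

Matrix multiplication: (AB)[i][j] = sum over k of A[i][k] * B[k][j].
  (AB)[0][0] = (0)*(-5) + (-3)*(-5) = 15
  (AB)[0][1] = (0)*(-5) + (-3)*(3) = -9
  (AB)[1][0] = (-5)*(-5) + (5)*(-5) = 0
  (AB)[1][1] = (-5)*(-5) + (5)*(3) = 40
AB =
[       15        -9 ]
[        0        40 ]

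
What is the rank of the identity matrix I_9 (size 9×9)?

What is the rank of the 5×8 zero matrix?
rank(I_9) = 9, rank(0) = 0

The identity I_9 has 9 columns that are the standard basis vectors e_1, …, e_9. These are linearly independent, so all 9 columns are pivots and rank(I_9) = 9.
The 5×8 zero matrix has every entry zero, so every row is the zero row and there are no pivots; rank(0) = 0.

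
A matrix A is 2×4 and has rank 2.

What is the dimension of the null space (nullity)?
2

The rank-nullity theorem for an m×n matrix states:
rank(A) + nullity(A) = n (the number of columns).
Here n = 4 and rank(A) = 2, so nullity(A) = 4 - 2 = 2.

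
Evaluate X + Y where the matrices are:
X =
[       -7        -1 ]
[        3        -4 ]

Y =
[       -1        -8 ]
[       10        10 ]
X + Y =
[       -8        -9 ]
[       13         6 ]

Matrix addition is elementwise: (X+Y)[i][j] = X[i][j] + Y[i][j].
  (X+Y)[0][0] = (-7) + (-1) = -8
  (X+Y)[0][1] = (-1) + (-8) = -9
  (X+Y)[1][0] = (3) + (10) = 13
  (X+Y)[1][1] = (-4) + (10) = 6
X + Y =
[       -8        -9 ]
[       13         6 ]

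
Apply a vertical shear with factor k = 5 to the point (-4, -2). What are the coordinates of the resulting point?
(-4, -22)

Shear matrix for vertical shear with factor k = 5:
[[1, 0], [5, 1]]
Result: (-4, -2) → (-4, -22)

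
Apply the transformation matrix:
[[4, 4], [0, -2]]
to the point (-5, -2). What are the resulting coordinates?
(-28, 4)

Matrix multiplication:
[[4, 4], [0, -2]] × [-5, -2]ᵀ
= [4×-5 + 4×-2, 0×-5 + -2×-2]ᵀ
= [-28.0000, 4.0000]ᵀ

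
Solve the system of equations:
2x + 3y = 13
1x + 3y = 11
x = 2, y = 3

Use elimination (row reduction):
Equation 1: 2x + 3y = 13.
Equation 2: 1x + 3y = 11.
Multiply Eq1 by 1 and Eq2 by 2: 2x + 3y = 13;  2x + 6y = 22.
Subtract: (3)y = 9, so y = 3.
Back-substitute into Eq1: 2x + 3*(3) = 13, so x = 2.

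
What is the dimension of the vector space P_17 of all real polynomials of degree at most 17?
Dimension = 18

A polynomial of degree at most 17 can be written as a₀ + a₁x + a₂x² + … + a_17x^17, with 18 free coefficients a₀, …, a_17.
The set {1, x, x², …, x^17} is a basis: it spans P_17 (every such polynomial is a linear combination of these) and is linearly independent (a polynomial is zero iff all its coefficients are zero).
Therefore dim(P_17) = 17 + 1 = 18.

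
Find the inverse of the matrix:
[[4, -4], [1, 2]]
[[1/6, 1/3], [-1/12, 1/3]]

For [[a,b],[c,d]], inverse = (1/det)·[[d,-b],[-c,a]]
det = 4·2 - -4·1 = 12
Inverse = (1/12)·[[2, 4], [-1, 4]]
        = [[1/6, 1/3], [-1/12, 1/3]]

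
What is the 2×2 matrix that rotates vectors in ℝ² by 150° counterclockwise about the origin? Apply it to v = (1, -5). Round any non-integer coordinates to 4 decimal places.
R = [[-√3/2, -1/2], [1/2, -√3/2]]; R·v = (1.6340, 4.8301)

A counterclockwise rotation by angle θ in ℝ² has matrix R(θ) = [[cos θ, -sin θ], [sin θ, cos θ]].
For θ = 150°: cos θ = -√3/2, sin θ = 1/2.
R(150°) = [[-√3/2, -1/2], [1/2, -√3/2]].
R·v = [-√3/2·1 + (-1/2)·-5, 1/2·1 + -√3/2·-5] = (1.6340, 4.8301).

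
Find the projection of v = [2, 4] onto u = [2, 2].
[3, 3]

The projection of v onto u is proj_u(v) = ((v·u) / (u·u)) · u.
v·u = (2)*(2) + (4)*(2) = 12.
u·u = (2)*(2) + (2)*(2) = 8.
coefficient = 12 / 8 = 3/2.
proj_u(v) = 3/2 · [2, 2] = [3, 3].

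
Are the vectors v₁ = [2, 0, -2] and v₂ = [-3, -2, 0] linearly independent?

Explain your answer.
Yes, linearly independent

Two vectors are linearly dependent iff one is a scalar multiple of the other.
No single scalar k satisfies v₂ = k·v₁ (the ratios of corresponding entries disagree), so v₁ and v₂ are linearly independent.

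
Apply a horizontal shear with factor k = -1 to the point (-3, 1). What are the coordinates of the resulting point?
(-4, 1)

Shear matrix for horizontal shear with factor k = -1:
[[1, -1], [0, 1]]
Result: (-3, 1) → (-4, 1)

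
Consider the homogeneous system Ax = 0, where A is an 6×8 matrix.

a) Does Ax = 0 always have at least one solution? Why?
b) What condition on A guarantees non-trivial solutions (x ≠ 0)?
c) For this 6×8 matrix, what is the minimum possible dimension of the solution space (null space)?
a) Yes, x = 0 is always a solution. b) When A has linearly dependent columns (rank < n). c) Minimum nullity = 2.

a) x = 0 satisfies A·0 = 0, so the zero vector is always a solution.
b) Non-trivial solutions exist iff the columns of A are linearly dependent, equivalently rank(A) < n (the number of columns).
c) By rank-nullity, rank(A) + nullity(A) = n = 8. Since A has only 6 rows, rank(A) ≤ 6, so nullity(A) ≥ 8 - 6 = 2.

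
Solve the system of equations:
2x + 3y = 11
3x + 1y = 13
x = 4, y = 1

Use elimination (row reduction):
Equation 1: 2x + 3y = 11.
Equation 2: 3x + 1y = 13.
Multiply Eq1 by 3 and Eq2 by 2: 6x + 9y = 33;  6x + 2y = 26.
Subtract: (-7)y = -7, so y = 1.
Back-substitute into Eq1: 2x + 3*(1) = 11, so x = 4.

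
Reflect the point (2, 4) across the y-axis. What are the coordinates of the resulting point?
(-2, 4)

Reflection across y-axis: (2, 4) → (-2, 4)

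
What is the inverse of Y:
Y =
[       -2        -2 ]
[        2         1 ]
det(Y) = 2
Y⁻¹ =
[      1/2         1 ]
[       -1        -1 ]

For a 2×2 matrix Y = [[a, b], [c, d]] with det(Y) ≠ 0, Y⁻¹ = (1/det(Y)) * [[d, -b], [-c, a]].
det(Y) = (-2)*(1) - (-2)*(2) = -2 + 4 = 2.
Y⁻¹ = (1/2) * [[1, 2], [-2, -2]].
Dividing each entry by 2 and reducing:
Y⁻¹ =
[      1/2         1 ]
[       -1        -1 ]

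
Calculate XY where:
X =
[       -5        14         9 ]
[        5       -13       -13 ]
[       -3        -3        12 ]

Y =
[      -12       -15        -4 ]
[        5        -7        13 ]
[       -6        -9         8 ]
XY =
[       76      -104       274 ]
[      -47       133      -293 ]
[      -51       -42        69 ]

Matrix multiplication: (XY)[i][j] = sum over k of X[i][k] * Y[k][j].
  (XY)[0][0] = (-5)*(-12) + (14)*(5) + (9)*(-6) = 76
  (XY)[0][1] = (-5)*(-15) + (14)*(-7) + (9)*(-9) = -104
  (XY)[0][2] = (-5)*(-4) + (14)*(13) + (9)*(8) = 274
  (XY)[1][0] = (5)*(-12) + (-13)*(5) + (-13)*(-6) = -47
  (XY)[1][1] = (5)*(-15) + (-13)*(-7) + (-13)*(-9) = 133
  (XY)[1][2] = (5)*(-4) + (-13)*(13) + (-13)*(8) = -293
  (XY)[2][0] = (-3)*(-12) + (-3)*(5) + (12)*(-6) = -51
  (XY)[2][1] = (-3)*(-15) + (-3)*(-7) + (12)*(-9) = -42
  (XY)[2][2] = (-3)*(-4) + (-3)*(13) + (12)*(8) = 69
XY =
[       76      -104       274 ]
[      -47       133      -293 ]
[      -51       -42        69 ]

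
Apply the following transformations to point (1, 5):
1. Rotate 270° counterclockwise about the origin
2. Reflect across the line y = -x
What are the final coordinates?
(1, -5)

Step 1: Rotate 270° → (5, -1)
Step 2: Reflect across the line y = -x → (1, -5)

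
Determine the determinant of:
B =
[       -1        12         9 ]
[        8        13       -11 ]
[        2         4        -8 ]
det(B) = 618

Expand along row 0 (cofactor expansion): det(B) = a*(e*i - f*h) - b*(d*i - f*g) + c*(d*h - e*g), where the 3×3 is [[a, b, c], [d, e, f], [g, h, i]].
Minor M_00 = (13)*(-8) - (-11)*(4) = -104 + 44 = -60.
Minor M_01 = (8)*(-8) - (-11)*(2) = -64 + 22 = -42.
Minor M_02 = (8)*(4) - (13)*(2) = 32 - 26 = 6.
det(B) = (-1)*(-60) - (12)*(-42) + (9)*(6) = 60 + 504 + 54 = 618.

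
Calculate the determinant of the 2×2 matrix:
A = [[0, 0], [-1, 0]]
0

For A = [[a, b], [c, d]], det(A) = a*d - b*c.
det(A) = (0)*(0) - (0)*(-1) = 0 - 0 = 0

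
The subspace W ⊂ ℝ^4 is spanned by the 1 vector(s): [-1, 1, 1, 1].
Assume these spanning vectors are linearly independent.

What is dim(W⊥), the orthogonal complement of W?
dim(W⊥) = 3

For any subspace W of ℝ^n, dim(W) + dim(W⊥) = n (the whole-space dimension).
Here the given 1 vectors are linearly independent, so dim(W) = 1.
Thus dim(W⊥) = n - dim(W) = 4 - 1 = 3.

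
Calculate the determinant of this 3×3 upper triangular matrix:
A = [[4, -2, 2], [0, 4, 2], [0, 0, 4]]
64

The determinant of a triangular matrix is the product of its diagonal entries (the off-diagonal entries above the diagonal do not affect it).
det(A) = (4) * (4) * (4) = 64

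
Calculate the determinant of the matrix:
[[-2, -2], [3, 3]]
0

For a 2×2 matrix [[a, b], [c, d]], det = ad - bc
det = (-2)(3) - (-2)(3) = -6 - -6 = 0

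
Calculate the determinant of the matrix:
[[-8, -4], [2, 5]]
-32

For a 2×2 matrix [[a, b], [c, d]], det = ad - bc
det = (-8)(5) - (-4)(2) = -40 - -8 = -32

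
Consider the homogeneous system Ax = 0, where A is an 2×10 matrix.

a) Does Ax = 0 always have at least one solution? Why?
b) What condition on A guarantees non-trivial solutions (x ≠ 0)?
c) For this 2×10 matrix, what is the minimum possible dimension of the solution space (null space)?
a) Yes, x = 0 is always a solution. b) When A has linearly dependent columns (rank < n). c) Minimum nullity = 8.

a) x = 0 satisfies A·0 = 0, so the zero vector is always a solution.
b) Non-trivial solutions exist iff the columns of A are linearly dependent, equivalently rank(A) < n (the number of columns).
c) By rank-nullity, rank(A) + nullity(A) = n = 10. Since A has only 2 rows, rank(A) ≤ 2, so nullity(A) ≥ 10 - 2 = 8.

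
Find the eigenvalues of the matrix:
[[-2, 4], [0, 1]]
λ = -2 and λ = 1

Characteristic equation: det(A - λI) = 0
λ² - (trace)λ + (det) = 0
λ² - (-1)λ + (-2) = 0
λ² + 1λ - 2 = 0
Solving: λ = -2, 1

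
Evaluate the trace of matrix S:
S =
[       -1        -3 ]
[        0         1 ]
tr(S) = -1 + 1 = 0

The trace of a square matrix is the sum of its diagonal entries.
Diagonal entries of S: S[0][0] = -1, S[1][1] = 1.
tr(S) = -1 + 1 = 0.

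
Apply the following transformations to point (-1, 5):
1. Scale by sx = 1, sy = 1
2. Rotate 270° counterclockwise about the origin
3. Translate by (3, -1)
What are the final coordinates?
(8, 0)

Step 1: Scale → (-1, 5)
Step 2: Rotate 270° → (5, 1)
Step 3: Translate → (8, 0)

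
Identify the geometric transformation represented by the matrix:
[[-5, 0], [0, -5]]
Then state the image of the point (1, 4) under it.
uniform scaling by factor -5; image of (1, 4) is (-5, -20)

This is a diagonal matrix with equal entries -5, so it scales both axes by the same factor -5.
The matrix [[-5, 0], [0, -5]] represents: uniform scaling by factor -5.
Applying it to (1, 4): [-5·1 + 0·4, 0·1 + -5·4] = (-5, -20).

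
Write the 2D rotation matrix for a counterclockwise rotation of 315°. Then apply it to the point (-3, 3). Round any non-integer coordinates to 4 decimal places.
R = [[√2/2, √2/2], [-√2/2, √2/2]]; R·(-3, 3) = (0.0000, 4.2426)

Rotation matrix formula: R(θ) = [[cos θ, -sin θ], [sin θ, cos θ]]
For θ = 315°:
cos(315°) = √2/2
sin(315°) = -√2/2
R = [[√2/2, √2/2], [-√2/2, √2/2]]
Apply to (-3, 3): [√2/2·-3 + (√2/2)·3, -√2/2·-3 + √2/2·3] = (0.0000, 4.2426)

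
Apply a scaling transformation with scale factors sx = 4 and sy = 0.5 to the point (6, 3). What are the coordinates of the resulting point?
(24, 1.5)

Scaling matrix:
[[4, 0], [0, 0.50]]
Result: (6 × 4, 3 × 0.5) = (24, 1.5)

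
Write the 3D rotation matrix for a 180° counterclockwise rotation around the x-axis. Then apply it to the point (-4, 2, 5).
R = [[1, 0, 0], [0, -1, 0], [0, 0, -1]]; R·(-4, 2, 5) = (-4, -2, -5)

Rotation matrix for 180° around x-axis:
cos(180°) = -1, sin(180°) = 0
R = [[1, 0, 0], [0, -1, 0], [0, 0, -1]]
Apply to (-4, 2, 5): R·[-4, 2, 5]ᵀ = (-4, -2, -5)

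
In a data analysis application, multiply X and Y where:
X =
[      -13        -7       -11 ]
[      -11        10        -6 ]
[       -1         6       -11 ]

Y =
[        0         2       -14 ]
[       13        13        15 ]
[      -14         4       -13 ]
XY =
[       63      -161       220 ]
[      214        84       382 ]
[      232        32       247 ]

Matrix multiplication: (XY)[i][j] = sum over k of X[i][k] * Y[k][j].
  (XY)[0][0] = (-13)*(0) + (-7)*(13) + (-11)*(-14) = 63
  (XY)[0][1] = (-13)*(2) + (-7)*(13) + (-11)*(4) = -161
  (XY)[0][2] = (-13)*(-14) + (-7)*(15) + (-11)*(-13) = 220
  (XY)[1][0] = (-11)*(0) + (10)*(13) + (-6)*(-14) = 214
  (XY)[1][1] = (-11)*(2) + (10)*(13) + (-6)*(4) = 84
  (XY)[1][2] = (-11)*(-14) + (10)*(15) + (-6)*(-13) = 382
  (XY)[2][0] = (-1)*(0) + (6)*(13) + (-11)*(-14) = 232
  (XY)[2][1] = (-1)*(2) + (6)*(13) + (-11)*(4) = 32
  (XY)[2][2] = (-1)*(-14) + (6)*(15) + (-11)*(-13) = 247
XY =
[       63      -161       220 ]
[      214        84       382 ]
[      232        32       247 ]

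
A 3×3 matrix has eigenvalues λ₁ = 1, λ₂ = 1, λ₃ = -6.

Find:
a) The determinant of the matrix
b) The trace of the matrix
det = -6, trace = -4

Two standard eigenvalue identities:
- det(A) equals the product of the eigenvalues (counted with multiplicity).
- trace(A) equals the sum of the eigenvalues.
det(A) = (1)*(1)*(-6) = -6.
trace(A) = 1 + 1 - 6 = -4.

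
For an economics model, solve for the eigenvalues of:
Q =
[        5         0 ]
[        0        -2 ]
λ = -2, 5

Solve det(Q - λI) = 0. For a 2×2 matrix the characteristic equation is λ² - (trace)λ + det = 0.
trace(Q) = a + d = 5 - 2 = 3.
det(Q) = a*d - b*c = (5)*(-2) - (0)*(0) = -10 - 0 = -10.
Characteristic equation: λ² - (3)λ + (-10) = 0.
Discriminant = (3)² - 4*(-10) = 9 + 40 = 49.
λ = (3 ± √49) / 2 = (3 ± 7) / 2 = -2, 5.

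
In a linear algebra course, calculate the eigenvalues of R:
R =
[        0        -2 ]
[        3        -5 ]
λ = -3, -2

Solve det(R - λI) = 0. For a 2×2 matrix the characteristic equation is λ² - (trace)λ + det = 0.
trace(R) = a + d = 0 - 5 = -5.
det(R) = a*d - b*c = (0)*(-5) - (-2)*(3) = 0 + 6 = 6.
Characteristic equation: λ² - (-5)λ + (6) = 0.
Discriminant = (-5)² - 4*(6) = 25 - 24 = 1.
λ = (-5 ± √1) / 2 = (-5 ± 1) / 2 = -3, -2.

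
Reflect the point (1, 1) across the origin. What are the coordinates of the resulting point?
(-1, -1)

Reflection across origin: (1, 1) → (-1, -1)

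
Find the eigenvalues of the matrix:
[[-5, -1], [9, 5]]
λ = -4 and λ = 4

Characteristic equation: det(A - λI) = 0
λ² - (trace)λ + (det) = 0
λ² - (0)λ + (-16) = 0
λ² - 0λ - 16 = 0
Solving: λ = -4, 4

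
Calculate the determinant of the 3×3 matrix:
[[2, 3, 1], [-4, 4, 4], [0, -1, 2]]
52

Expansion along first row:
det = 2·det([[4,4],[-1,2]]) - 3·det([[-4,4],[0,2]]) + 1·det([[-4,4],[0,-1]])
    = 2·(4·2 - 4·-1) - 3·(-4·2 - 4·0) + 1·(-4·-1 - 4·0)
    = 2·12 - 3·-8 + 1·4
    = 24 + 24 + 4 = 52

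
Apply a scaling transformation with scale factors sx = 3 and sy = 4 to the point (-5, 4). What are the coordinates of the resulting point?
(-15, 16)

Scaling matrix:
[[3, 0], [0, 4]]
Result: (-5 × 3, 4 × 4) = (-15, 16)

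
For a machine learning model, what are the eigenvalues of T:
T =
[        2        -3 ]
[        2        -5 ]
λ = -4, 1

Solve det(T - λI) = 0. For a 2×2 matrix the characteristic equation is λ² - (trace)λ + det = 0.
trace(T) = a + d = 2 - 5 = -3.
det(T) = a*d - b*c = (2)*(-5) - (-3)*(2) = -10 + 6 = -4.
Characteristic equation: λ² - (-3)λ + (-4) = 0.
Discriminant = (-3)² - 4*(-4) = 9 + 16 = 25.
λ = (-3 ± √25) / 2 = (-3 ± 5) / 2 = -4, 1.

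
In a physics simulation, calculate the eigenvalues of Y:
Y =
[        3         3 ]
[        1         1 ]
λ = 0, 4

Solve det(Y - λI) = 0. For a 2×2 matrix the characteristic equation is λ² - (trace)λ + det = 0.
trace(Y) = a + d = 3 + 1 = 4.
det(Y) = a*d - b*c = (3)*(1) - (3)*(1) = 3 - 3 = 0.
Characteristic equation: λ² - (4)λ + (0) = 0.
Discriminant = (4)² - 4*(0) = 16 - 0 = 16.
λ = (4 ± √16) / 2 = (4 ± 4) / 2 = 0, 4.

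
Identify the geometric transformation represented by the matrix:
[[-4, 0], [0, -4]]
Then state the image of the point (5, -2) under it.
uniform scaling by factor -4; image of (5, -2) is (-20, 8)

This is a diagonal matrix with equal entries -4, so it scales both axes by the same factor -4.
The matrix [[-4, 0], [0, -4]] represents: uniform scaling by factor -4.
Applying it to (5, -2): [-4·5 + 0·-2, 0·5 + -4·-2] = (-20, 8).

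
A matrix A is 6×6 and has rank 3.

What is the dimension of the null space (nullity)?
3

The rank-nullity theorem for an m×n matrix states:
rank(A) + nullity(A) = n (the number of columns).
Here n = 6 and rank(A) = 3, so nullity(A) = 6 - 3 = 3.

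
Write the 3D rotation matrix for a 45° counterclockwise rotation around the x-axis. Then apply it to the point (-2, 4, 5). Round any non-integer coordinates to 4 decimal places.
R = [[1, 0, 0], [0, √2/2, -√2/2], [0, √2/2, √2/2]]; R·(-2, 4, 5) = (-2.0000, -0.7071, 6.3640)

Rotation matrix for 45° around x-axis:
cos(45°) = √2/2, sin(45°) = √2/2
R = [[1, 0, 0], [0, √2/2, -√2/2], [0, √2/2, √2/2]]
Apply to (-2, 4, 5): R·[-2, 4, 5]ᵀ = (-2.0000, -0.7071, 6.3640)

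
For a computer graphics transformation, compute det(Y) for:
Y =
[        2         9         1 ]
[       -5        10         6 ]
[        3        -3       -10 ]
det(Y) = -467

Expand along row 0 (cofactor expansion): det(Y) = a*(e*i - f*h) - b*(d*i - f*g) + c*(d*h - e*g), where the 3×3 is [[a, b, c], [d, e, f], [g, h, i]].
Minor M_00 = (10)*(-10) - (6)*(-3) = -100 + 18 = -82.
Minor M_01 = (-5)*(-10) - (6)*(3) = 50 - 18 = 32.
Minor M_02 = (-5)*(-3) - (10)*(3) = 15 - 30 = -15.
det(Y) = (2)*(-82) - (9)*(32) + (1)*(-15) = -164 - 288 - 15 = -467.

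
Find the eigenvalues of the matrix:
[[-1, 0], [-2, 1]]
λ = -1 and λ = 1

Characteristic equation: det(A - λI) = 0
λ² - (trace)λ + (det) = 0
λ² - (0)λ + (-1) = 0
λ² - 0λ - 1 = 0
Solving: λ = -1, 1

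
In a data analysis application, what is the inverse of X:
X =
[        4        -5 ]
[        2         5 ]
det(X) = 30
X⁻¹ =
[      1/6       1/6 ]
[    -1/15      2/15 ]

For a 2×2 matrix X = [[a, b], [c, d]] with det(X) ≠ 0, X⁻¹ = (1/det(X)) * [[d, -b], [-c, a]].
det(X) = (4)*(5) - (-5)*(2) = 20 + 10 = 30.
X⁻¹ = (1/30) * [[5, 5], [-2, 4]].
Dividing each entry by 30 and reducing:
X⁻¹ =
[      1/6       1/6 ]
[    -1/15      2/15 ]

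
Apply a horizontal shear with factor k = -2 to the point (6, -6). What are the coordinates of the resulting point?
(18, -6)

Shear matrix for horizontal shear with factor k = -2:
[[1, -2], [0, 1]]
Result: (6, -6) → (18, -6)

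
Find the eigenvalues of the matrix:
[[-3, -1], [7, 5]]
λ = -2 and λ = 4

Characteristic equation: det(A - λI) = 0
λ² - (trace)λ + (det) = 0
λ² - (2)λ + (-8) = 0
λ² - 2λ - 8 = 0
Solving: λ = -2, 4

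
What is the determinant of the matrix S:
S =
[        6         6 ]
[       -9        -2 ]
det(S) = 42

For a 2×2 matrix [[a, b], [c, d]], det = a*d - b*c.
det(S) = (6)*(-2) - (6)*(-9) = -12 + 54 = 42.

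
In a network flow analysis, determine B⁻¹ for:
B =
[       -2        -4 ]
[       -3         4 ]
det(B) = -20
B⁻¹ =
[     -1/5      -1/5 ]
[    -3/20      1/10 ]

For a 2×2 matrix B = [[a, b], [c, d]] with det(B) ≠ 0, B⁻¹ = (1/det(B)) * [[d, -b], [-c, a]].
det(B) = (-2)*(4) - (-4)*(-3) = -8 - 12 = -20.
B⁻¹ = (1/-20) * [[4, 4], [3, -2]].
Dividing each entry by -20 and reducing:
B⁻¹ =
[     -1/5      -1/5 ]
[    -3/20      1/10 ]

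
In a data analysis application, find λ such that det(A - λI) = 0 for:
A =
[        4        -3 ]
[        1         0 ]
λ = 1, 3

Solve det(A - λI) = 0. For a 2×2 matrix the characteristic equation is λ² - (trace)λ + det = 0.
trace(A) = a + d = 4 + 0 = 4.
det(A) = a*d - b*c = (4)*(0) - (-3)*(1) = 0 + 3 = 3.
Characteristic equation: λ² - (4)λ + (3) = 0.
Discriminant = (4)² - 4*(3) = 16 - 12 = 4.
λ = (4 ± √4) / 2 = (4 ± 2) / 2 = 1, 3.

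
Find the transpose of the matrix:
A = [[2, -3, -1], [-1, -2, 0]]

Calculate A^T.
[[2, -1], [-3, -2], [-1, 0]]

The transpose sends entry (i,j) to (j,i); rows become columns.
Row 0 of A: [2, -3, -1] -> column 0 of A^T.
Row 1 of A: [-1, -2, 0] -> column 1 of A^T.
A^T = [[2, -1], [-3, -2], [-1, 0]]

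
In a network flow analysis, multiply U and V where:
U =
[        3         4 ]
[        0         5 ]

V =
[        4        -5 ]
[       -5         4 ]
UV =
[       -8         1 ]
[      -25        20 ]

Matrix multiplication: (UV)[i][j] = sum over k of U[i][k] * V[k][j].
  (UV)[0][0] = (3)*(4) + (4)*(-5) = -8
  (UV)[0][1] = (3)*(-5) + (4)*(4) = 1
  (UV)[1][0] = (0)*(4) + (5)*(-5) = -25
  (UV)[1][1] = (0)*(-5) + (5)*(4) = 20
UV =
[       -8         1 ]
[      -25        20 ]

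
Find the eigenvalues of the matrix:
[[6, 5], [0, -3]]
λ = -3 and λ = 6

Characteristic equation: det(A - λI) = 0
λ² - (trace)λ + (det) = 0
λ² - (3)λ + (-18) = 0
λ² - 3λ - 18 = 0
Solving: λ = -3, 6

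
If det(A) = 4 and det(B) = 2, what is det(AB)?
8

Use the multiplicative property of determinants: det(AB) = det(A)*det(B).
det(AB) = (4)*(2) = 8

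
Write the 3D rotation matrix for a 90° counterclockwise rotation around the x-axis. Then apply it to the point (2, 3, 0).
R = [[1, 0, 0], [0, 0, -1], [0, 1, 0]]; R·(2, 3, 0) = (2, 0, 3)

Rotation matrix for 90° around x-axis:
cos(90°) = 0, sin(90°) = 1
R = [[1, 0, 0], [0, 0, -1], [0, 1, 0]]
Apply to (2, 3, 0): R·[2, 3, 0]ᵀ = (2, 0, 3)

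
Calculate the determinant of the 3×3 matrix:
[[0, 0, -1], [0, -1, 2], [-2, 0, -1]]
2

Expansion along first row:
det = 0·det([[-1,2],[0,-1]]) - 0·det([[0,2],[-2,-1]]) + -1·det([[0,-1],[-2,0]])
    = 0·(-1·-1 - 2·0) - 0·(0·-1 - 2·-2) + -1·(0·0 - -1·-2)
    = 0·1 - 0·4 + -1·-2
    = 0 + 0 + 2 = 2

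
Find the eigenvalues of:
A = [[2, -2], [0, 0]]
λ = 0, 2

Solve det(A - λI) = 0. For a 2×2 matrix this is λ² - (trace)λ + det = 0.
trace(A) = 2 + 0 = 2.
det(A) = (2)*(0) - (-2)*(0) = 0 - 0 = 0.
Characteristic equation: λ² - (2)λ + (0) = 0.
Discriminant: (2)² - 4*(0) = 4 - 0 = 4.
Roots: λ = (2 ± √4) / 2 = 0, 2.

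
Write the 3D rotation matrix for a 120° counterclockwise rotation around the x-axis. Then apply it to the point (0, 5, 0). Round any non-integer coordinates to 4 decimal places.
R = [[1, 0, 0], [0, -1/2, -√3/2], [0, √3/2, -1/2]]; R·(0, 5, 0) = (0.0000, -2.5000, 4.3301)

Rotation matrix for 120° around x-axis:
cos(120°) = -1/2, sin(120°) = √3/2
R = [[1, 0, 0], [0, -1/2, -√3/2], [0, √3/2, -1/2]]
Apply to (0, 5, 0): R·[0, 5, 0]ᵀ = (0.0000, -2.5000, 4.3301)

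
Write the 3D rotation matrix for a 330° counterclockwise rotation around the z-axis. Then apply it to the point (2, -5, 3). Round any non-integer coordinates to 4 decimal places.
R = [[√3/2, 1/2, 0], [-1/2, √3/2, 0], [0, 0, 1]]; R·(2, -5, 3) = (-0.7679, -5.3301, 3.0000)

Rotation matrix for 330° around z-axis:
cos(330°) = √3/2, sin(330°) = -1/2
R = [[√3/2, 1/2, 0], [-1/2, √3/2, 0], [0, 0, 1]]
Apply to (2, -5, 3): R·[2, -5, 3]ᵀ = (-0.7679, -5.3301, 3.0000)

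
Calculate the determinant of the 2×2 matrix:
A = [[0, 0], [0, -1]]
0

For A = [[a, b], [c, d]], det(A) = a*d - b*c.
det(A) = (0)*(-1) - (0)*(0) = 0 - 0 = 0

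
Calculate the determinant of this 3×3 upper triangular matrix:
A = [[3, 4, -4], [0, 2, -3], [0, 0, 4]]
24

The determinant of a triangular matrix is the product of its diagonal entries (the off-diagonal entries above the diagonal do not affect it).
det(A) = (3) * (2) * (4) = 24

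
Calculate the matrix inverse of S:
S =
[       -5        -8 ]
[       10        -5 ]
det(S) = 105
S⁻¹ =
[    -1/21     8/105 ]
[    -2/21     -1/21 ]

For a 2×2 matrix S = [[a, b], [c, d]] with det(S) ≠ 0, S⁻¹ = (1/det(S)) * [[d, -b], [-c, a]].
det(S) = (-5)*(-5) - (-8)*(10) = 25 + 80 = 105.
S⁻¹ = (1/105) * [[-5, 8], [-10, -5]].
Dividing each entry by 105 and reducing:
S⁻¹ =
[    -1/21     8/105 ]
[    -2/21     -1/21 ]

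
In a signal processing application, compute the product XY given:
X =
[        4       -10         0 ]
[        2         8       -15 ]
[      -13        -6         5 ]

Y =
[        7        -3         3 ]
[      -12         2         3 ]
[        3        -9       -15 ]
XY =
[      148       -32       -18 ]
[     -127       145       255 ]
[       -4       -18      -132 ]

Matrix multiplication: (XY)[i][j] = sum over k of X[i][k] * Y[k][j].
  (XY)[0][0] = (4)*(7) + (-10)*(-12) + (0)*(3) = 148
  (XY)[0][1] = (4)*(-3) + (-10)*(2) + (0)*(-9) = -32
  (XY)[0][2] = (4)*(3) + (-10)*(3) + (0)*(-15) = -18
  (XY)[1][0] = (2)*(7) + (8)*(-12) + (-15)*(3) = -127
  (XY)[1][1] = (2)*(-3) + (8)*(2) + (-15)*(-9) = 145
  (XY)[1][2] = (2)*(3) + (8)*(3) + (-15)*(-15) = 255
  (XY)[2][0] = (-13)*(7) + (-6)*(-12) + (5)*(3) = -4
  (XY)[2][1] = (-13)*(-3) + (-6)*(2) + (5)*(-9) = -18
  (XY)[2][2] = (-13)*(3) + (-6)*(3) + (5)*(-15) = -132
XY =
[      148       -32       -18 ]
[     -127       145       255 ]
[       -4       -18      -132 ]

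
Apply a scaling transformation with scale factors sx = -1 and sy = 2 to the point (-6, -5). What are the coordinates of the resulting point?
(6, -10)

Scaling matrix:
[[-1, 0], [0, 2]]
Result: (-6 × -1, -5 × 2) = (6, -10)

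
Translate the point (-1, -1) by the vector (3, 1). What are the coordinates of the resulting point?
(2, 0)

Translation by (3, 1):
x' = -1 + 3 = 2
y' = -1 + 1 = 0
Homogeneous matrix: [[1, 0, 3], [0, 1, 1], [0, 0, 1]]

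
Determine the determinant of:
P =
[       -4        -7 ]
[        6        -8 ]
det(P) = 74

For a 2×2 matrix [[a, b], [c, d]], det = a*d - b*c.
det(P) = (-4)*(-8) - (-7)*(6) = 32 + 42 = 74.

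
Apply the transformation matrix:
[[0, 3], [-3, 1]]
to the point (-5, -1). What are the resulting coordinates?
(-3, 14)

Matrix multiplication:
[[0, 3], [-3, 1]] × [-5, -1]ᵀ
= [0×-5 + 3×-1, -3×-5 + 1×-1]ᵀ
= [-3.0000, 14.0000]ᵀ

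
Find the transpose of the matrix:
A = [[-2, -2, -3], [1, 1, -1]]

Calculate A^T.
[[-2, 1], [-2, 1], [-3, -1]]

The transpose sends entry (i,j) to (j,i); rows become columns.
Row 0 of A: [-2, -2, -3] -> column 0 of A^T.
Row 1 of A: [1, 1, -1] -> column 1 of A^T.
A^T = [[-2, 1], [-2, 1], [-3, -1]]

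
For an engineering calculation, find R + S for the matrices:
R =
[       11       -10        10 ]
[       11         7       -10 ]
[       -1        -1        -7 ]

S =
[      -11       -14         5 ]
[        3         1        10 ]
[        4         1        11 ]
R + S =
[        0       -24        15 ]
[       14         8         0 ]
[        3         0         4 ]

Matrix addition is elementwise: (R+S)[i][j] = R[i][j] + S[i][j].
  (R+S)[0][0] = (11) + (-11) = 0
  (R+S)[0][1] = (-10) + (-14) = -24
  (R+S)[0][2] = (10) + (5) = 15
  (R+S)[1][0] = (11) + (3) = 14
  (R+S)[1][1] = (7) + (1) = 8
  (R+S)[1][2] = (-10) + (10) = 0
  (R+S)[2][0] = (-1) + (4) = 3
  (R+S)[2][1] = (-1) + (1) = 0
  (R+S)[2][2] = (-7) + (11) = 4
R + S =
[        0       -24        15 ]
[       14         8         0 ]
[        3         0         4 ]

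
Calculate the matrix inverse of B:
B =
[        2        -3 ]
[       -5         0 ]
det(B) = -15
B⁻¹ =
[        0      -1/5 ]
[     -1/3     -2/15 ]

For a 2×2 matrix B = [[a, b], [c, d]] with det(B) ≠ 0, B⁻¹ = (1/det(B)) * [[d, -b], [-c, a]].
det(B) = (2)*(0) - (-3)*(-5) = 0 - 15 = -15.
B⁻¹ = (1/-15) * [[0, 3], [5, 2]].
Dividing each entry by -15 and reducing:
B⁻¹ =
[        0      -1/5 ]
[     -1/3     -2/15 ]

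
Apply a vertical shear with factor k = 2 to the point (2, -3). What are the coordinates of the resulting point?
(2, 1)

Shear matrix for vertical shear with factor k = 2:
[[1, 0], [2, 1]]
Result: (2, -3) → (2, 1)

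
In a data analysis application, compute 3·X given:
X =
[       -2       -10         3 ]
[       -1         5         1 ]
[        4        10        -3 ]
3X =
[       -6       -30         9 ]
[       -3        15         3 ]
[       12        30        -9 ]

Scalar multiplication is elementwise: (3X)[i][j] = 3 * X[i][j].
  (3X)[0][0] = 3 * (-2) = -6
  (3X)[0][1] = 3 * (-10) = -30
  (3X)[0][2] = 3 * (3) = 9
  (3X)[1][0] = 3 * (-1) = -3
  (3X)[1][1] = 3 * (5) = 15
  (3X)[1][2] = 3 * (1) = 3
  (3X)[2][0] = 3 * (4) = 12
  (3X)[2][1] = 3 * (10) = 30
  (3X)[2][2] = 3 * (-3) = -9
3X =
[       -6       -30         9 ]
[       -3        15         3 ]
[       12        30        -9 ]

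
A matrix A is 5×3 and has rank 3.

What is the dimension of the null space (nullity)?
0

The rank-nullity theorem for an m×n matrix states:
rank(A) + nullity(A) = n (the number of columns).
Here n = 3 and rank(A) = 3, so nullity(A) = 3 - 3 = 0.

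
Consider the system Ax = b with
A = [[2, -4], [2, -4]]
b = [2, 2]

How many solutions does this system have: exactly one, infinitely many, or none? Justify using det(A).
Infinitely many solutions

det(A) = (2)*(-4) - (-4)*(2) = 0, so A is singular (column 2 is -2 times column 1).
b = [2, 2] = 1 * column 1 of A, so b lies in the column space of A.
A singular matrix whose right-hand side is in its column space gives a 1-parameter family of solutions — infinitely many.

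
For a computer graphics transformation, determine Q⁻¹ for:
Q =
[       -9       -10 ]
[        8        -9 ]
det(Q) = 161
Q⁻¹ =
[   -9/161    10/161 ]
[   -8/161    -9/161 ]

For a 2×2 matrix Q = [[a, b], [c, d]] with det(Q) ≠ 0, Q⁻¹ = (1/det(Q)) * [[d, -b], [-c, a]].
det(Q) = (-9)*(-9) - (-10)*(8) = 81 + 80 = 161.
Q⁻¹ = (1/161) * [[-9, 10], [-8, -9]].
Dividing each entry by 161 and reducing:
Q⁻¹ =
[   -9/161    10/161 ]
[   -8/161    -9/161 ]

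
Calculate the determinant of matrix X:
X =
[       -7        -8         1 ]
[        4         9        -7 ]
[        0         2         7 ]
det(X) = -307

Expand along row 0 (cofactor expansion): det(X) = a*(e*i - f*h) - b*(d*i - f*g) + c*(d*h - e*g), where the 3×3 is [[a, b, c], [d, e, f], [g, h, i]].
Minor M_00 = (9)*(7) - (-7)*(2) = 63 + 14 = 77.
Minor M_01 = (4)*(7) - (-7)*(0) = 28 - 0 = 28.
Minor M_02 = (4)*(2) - (9)*(0) = 8 - 0 = 8.
det(X) = (-7)*(77) - (-8)*(28) + (1)*(8) = -539 + 224 + 8 = -307.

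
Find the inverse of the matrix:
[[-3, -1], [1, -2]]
[[-2/7, 1/7], [-1/7, -3/7]]

For [[a,b],[c,d]], inverse = (1/det)·[[d,-b],[-c,a]]
det = -3·-2 - -1·1 = 7
Inverse = (1/7)·[[-2, 1], [-1, -3]]
        = [[-2/7, 1/7], [-1/7, -3/7]]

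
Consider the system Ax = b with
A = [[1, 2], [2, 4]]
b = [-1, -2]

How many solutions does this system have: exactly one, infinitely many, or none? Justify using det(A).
Infinitely many solutions

det(A) = (1)*(4) - (2)*(2) = 0, so A is singular (column 2 is 2 times column 1).
b = [-1, -2] = -1 * column 1 of A, so b lies in the column space of A.
A singular matrix whose right-hand side is in its column space gives a 1-parameter family of solutions — infinitely many.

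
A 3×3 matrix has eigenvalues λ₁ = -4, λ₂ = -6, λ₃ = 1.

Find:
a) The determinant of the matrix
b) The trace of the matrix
det = 24, trace = -9

Two standard eigenvalue identities:
- det(A) equals the product of the eigenvalues (counted with multiplicity).
- trace(A) equals the sum of the eigenvalues.
det(A) = (-4)*(-6)*(1) = 24.
trace(A) = -4 - 6 + 1 = -9.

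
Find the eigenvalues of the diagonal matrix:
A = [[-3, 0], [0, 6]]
λ₁ = -3, λ₂ = 6

The characteristic polynomial of A is det(A - λI) = (-3 - λ)(6 - λ) = 0.
The roots are λ = -3 and λ = 6, so the eigenvalues are the diagonal entries.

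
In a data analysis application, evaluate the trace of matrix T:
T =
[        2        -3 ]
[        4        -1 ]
tr(T) = 2 - 1 = 1

The trace of a square matrix is the sum of its diagonal entries.
Diagonal entries of T: T[0][0] = 2, T[1][1] = -1.
tr(T) = 2 - 1 = 1.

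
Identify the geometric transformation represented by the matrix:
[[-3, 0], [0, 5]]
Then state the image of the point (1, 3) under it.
non-uniform scaling by (-3, 5); image of (1, 3) is (-3, 15)

This is diagonal with distinct entries, so it scales the x-axis by -3 and the y-axis by 5.
The matrix [[-3, 0], [0, 5]] represents: non-uniform scaling by (-3, 5).
Applying it to (1, 3): [-3·1 + 0·3, 0·1 + 5·3] = (-3, 15).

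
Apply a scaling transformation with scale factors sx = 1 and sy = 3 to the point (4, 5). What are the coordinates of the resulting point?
(4, 15)

Scaling matrix:
[[1, 0], [0, 3]]
Result: (4 × 1, 5 × 3) = (4, 15)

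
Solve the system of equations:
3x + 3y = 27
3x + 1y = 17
x = 4, y = 5

Use elimination (row reduction):
Equation 1: 3x + 3y = 27.
Equation 2: 3x + 1y = 17.
Multiply Eq1 by 3 and Eq2 by 3: 9x + 9y = 81;  9x + 3y = 51.
Subtract: (-6)y = -30, so y = 5.
Back-substitute into Eq1: 3x + 3*(5) = 27, so x = 4.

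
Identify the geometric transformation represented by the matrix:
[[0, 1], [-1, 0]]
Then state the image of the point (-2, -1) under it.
rotation by 90° clockwise (i.e., 270° counterclockwise); image of (-2, -1) is (-1, 2)

This matches the form [[cos θ, -sin θ], [sin θ, cos θ]] of a rotation matrix; reading off cos θ and sin θ gives the angle.
The matrix [[0, 1], [-1, 0]] represents: rotation by 90° clockwise (i.e., 270° counterclockwise).
Applying it to (-2, -1): [0·-2 + 1·-1, -1·-2 + 0·-1] = (-1, 2).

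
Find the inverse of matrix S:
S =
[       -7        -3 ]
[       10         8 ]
det(S) = -26
S⁻¹ =
[    -4/13     -3/26 ]
[     5/13      7/26 ]

For a 2×2 matrix S = [[a, b], [c, d]] with det(S) ≠ 0, S⁻¹ = (1/det(S)) * [[d, -b], [-c, a]].
det(S) = (-7)*(8) - (-3)*(10) = -56 + 30 = -26.
S⁻¹ = (1/-26) * [[8, 3], [-10, -7]].
Dividing each entry by -26 and reducing:
S⁻¹ =
[    -4/13     -3/26 ]
[     5/13      7/26 ]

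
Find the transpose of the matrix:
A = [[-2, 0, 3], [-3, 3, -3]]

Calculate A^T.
[[-2, -3], [0, 3], [3, -3]]

The transpose sends entry (i,j) to (j,i); rows become columns.
Row 0 of A: [-2, 0, 3] -> column 0 of A^T.
Row 1 of A: [-3, 3, -3] -> column 1 of A^T.
A^T = [[-2, -3], [0, 3], [3, -3]]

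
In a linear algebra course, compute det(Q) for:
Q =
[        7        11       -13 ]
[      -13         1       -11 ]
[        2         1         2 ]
det(Q) = 330

Expand along row 0 (cofactor expansion): det(Q) = a*(e*i - f*h) - b*(d*i - f*g) + c*(d*h - e*g), where the 3×3 is [[a, b, c], [d, e, f], [g, h, i]].
Minor M_00 = (1)*(2) - (-11)*(1) = 2 + 11 = 13.
Minor M_01 = (-13)*(2) - (-11)*(2) = -26 + 22 = -4.
Minor M_02 = (-13)*(1) - (1)*(2) = -13 - 2 = -15.
det(Q) = (7)*(13) - (11)*(-4) + (-13)*(-15) = 91 + 44 + 195 = 330.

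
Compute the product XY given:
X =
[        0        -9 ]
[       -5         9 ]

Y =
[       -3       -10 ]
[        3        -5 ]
XY =
[      -27        45 ]
[       42         5 ]

Matrix multiplication: (XY)[i][j] = sum over k of X[i][k] * Y[k][j].
  (XY)[0][0] = (0)*(-3) + (-9)*(3) = -27
  (XY)[0][1] = (0)*(-10) + (-9)*(-5) = 45
  (XY)[1][0] = (-5)*(-3) + (9)*(3) = 42
  (XY)[1][1] = (-5)*(-10) + (9)*(-5) = 5
XY =
[      -27        45 ]
[       42         5 ]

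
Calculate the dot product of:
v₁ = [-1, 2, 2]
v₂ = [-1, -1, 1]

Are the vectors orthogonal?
1, No

The dot product is the sum of products of corresponding components.
v₁·v₂ = (-1)*(-1) + (2)*(-1) + (2)*(1) = 1 - 2 + 2 = 1.
Two vectors are orthogonal iff their dot product is 0; here the dot product is 1, so the vectors are not orthogonal.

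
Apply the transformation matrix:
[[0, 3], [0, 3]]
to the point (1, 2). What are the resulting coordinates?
(6, 6)

Matrix multiplication:
[[0, 3], [0, 3]] × [1, 2]ᵀ
= [0×1 + 3×2, 0×1 + 3×2]ᵀ
= [6.0000, 6.0000]ᵀ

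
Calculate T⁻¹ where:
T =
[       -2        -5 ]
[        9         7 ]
det(T) = 31
T⁻¹ =
[     7/31      5/31 ]
[    -9/31     -2/31 ]

For a 2×2 matrix T = [[a, b], [c, d]] with det(T) ≠ 0, T⁻¹ = (1/det(T)) * [[d, -b], [-c, a]].
det(T) = (-2)*(7) - (-5)*(9) = -14 + 45 = 31.
T⁻¹ = (1/31) * [[7, 5], [-9, -2]].
Dividing each entry by 31 and reducing:
T⁻¹ =
[     7/31      5/31 ]
[    -9/31     -2/31 ]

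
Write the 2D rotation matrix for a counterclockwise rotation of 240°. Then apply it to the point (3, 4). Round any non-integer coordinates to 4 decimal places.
R = [[-1/2, √3/2], [-√3/2, -1/2]]; R·(3, 4) = (1.9641, -4.5981)

Rotation matrix formula: R(θ) = [[cos θ, -sin θ], [sin θ, cos θ]]
For θ = 240°:
cos(240°) = -1/2
sin(240°) = -√3/2
R = [[-1/2, √3/2], [-√3/2, -1/2]]
Apply to (3, 4): [-1/2·3 + (√3/2)·4, -√3/2·3 + -1/2·4] = (1.9641, -4.5981)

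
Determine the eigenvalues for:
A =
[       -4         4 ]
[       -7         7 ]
λ = 0, 3

Solve det(A - λI) = 0. For a 2×2 matrix the characteristic equation is λ² - (trace)λ + det = 0.
trace(A) = a + d = -4 + 7 = 3.
det(A) = a*d - b*c = (-4)*(7) - (4)*(-7) = -28 + 28 = 0.
Characteristic equation: λ² - (3)λ + (0) = 0.
Discriminant = (3)² - 4*(0) = 9 - 0 = 9.
λ = (3 ± √9) / 2 = (3 ± 3) / 2 = 0, 3.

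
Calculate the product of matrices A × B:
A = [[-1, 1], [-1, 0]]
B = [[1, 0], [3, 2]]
[[2, 2], [-1, 0]]

Matrix multiplication:
C[0][0] = -1×1 + 1×3 = 2
C[0][1] = -1×0 + 1×2 = 2
C[1][0] = -1×1 + 0×3 = -1
C[1][1] = -1×0 + 0×2 = 0
Result: [[2, 2], [-1, 0]]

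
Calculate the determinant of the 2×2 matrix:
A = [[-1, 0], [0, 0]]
0

For A = [[a, b], [c, d]], det(A) = a*d - b*c.
det(A) = (-1)*(0) - (0)*(0) = 0 - 0 = 0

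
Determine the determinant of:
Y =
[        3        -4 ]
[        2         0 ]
det(Y) = 8

For a 2×2 matrix [[a, b], [c, d]], det = a*d - b*c.
det(Y) = (3)*(0) - (-4)*(2) = 0 + 8 = 8.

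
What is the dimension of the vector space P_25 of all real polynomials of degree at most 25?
Dimension = 26

A polynomial of degree at most 25 can be written as a₀ + a₁x + a₂x² + … + a_25x^25, with 26 free coefficients a₀, …, a_25.
The set {1, x, x², …, x^25} is a basis: it spans P_25 (every such polynomial is a linear combination of these) and is linearly independent (a polynomial is zero iff all its coefficients are zero).
Therefore dim(P_25) = 25 + 1 = 26.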